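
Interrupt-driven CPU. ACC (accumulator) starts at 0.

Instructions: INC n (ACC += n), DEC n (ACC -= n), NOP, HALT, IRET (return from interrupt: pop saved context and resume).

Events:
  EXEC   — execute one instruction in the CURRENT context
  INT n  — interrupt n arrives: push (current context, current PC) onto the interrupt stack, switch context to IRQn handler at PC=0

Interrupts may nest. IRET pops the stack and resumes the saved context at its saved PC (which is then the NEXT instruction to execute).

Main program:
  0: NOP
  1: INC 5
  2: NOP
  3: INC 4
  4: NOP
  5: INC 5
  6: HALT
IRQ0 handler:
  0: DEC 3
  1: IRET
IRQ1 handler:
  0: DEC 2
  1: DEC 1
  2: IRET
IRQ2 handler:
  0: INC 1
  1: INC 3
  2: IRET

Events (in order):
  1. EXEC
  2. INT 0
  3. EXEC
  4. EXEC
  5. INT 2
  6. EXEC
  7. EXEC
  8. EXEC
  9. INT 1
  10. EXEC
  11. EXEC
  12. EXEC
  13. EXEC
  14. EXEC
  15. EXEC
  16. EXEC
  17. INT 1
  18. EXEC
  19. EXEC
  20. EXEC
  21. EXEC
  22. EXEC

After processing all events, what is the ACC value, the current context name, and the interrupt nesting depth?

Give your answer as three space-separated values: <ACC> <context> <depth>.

Event 1 (EXEC): [MAIN] PC=0: NOP
Event 2 (INT 0): INT 0 arrives: push (MAIN, PC=1), enter IRQ0 at PC=0 (depth now 1)
Event 3 (EXEC): [IRQ0] PC=0: DEC 3 -> ACC=-3
Event 4 (EXEC): [IRQ0] PC=1: IRET -> resume MAIN at PC=1 (depth now 0)
Event 5 (INT 2): INT 2 arrives: push (MAIN, PC=1), enter IRQ2 at PC=0 (depth now 1)
Event 6 (EXEC): [IRQ2] PC=0: INC 1 -> ACC=-2
Event 7 (EXEC): [IRQ2] PC=1: INC 3 -> ACC=1
Event 8 (EXEC): [IRQ2] PC=2: IRET -> resume MAIN at PC=1 (depth now 0)
Event 9 (INT 1): INT 1 arrives: push (MAIN, PC=1), enter IRQ1 at PC=0 (depth now 1)
Event 10 (EXEC): [IRQ1] PC=0: DEC 2 -> ACC=-1
Event 11 (EXEC): [IRQ1] PC=1: DEC 1 -> ACC=-2
Event 12 (EXEC): [IRQ1] PC=2: IRET -> resume MAIN at PC=1 (depth now 0)
Event 13 (EXEC): [MAIN] PC=1: INC 5 -> ACC=3
Event 14 (EXEC): [MAIN] PC=2: NOP
Event 15 (EXEC): [MAIN] PC=3: INC 4 -> ACC=7
Event 16 (EXEC): [MAIN] PC=4: NOP
Event 17 (INT 1): INT 1 arrives: push (MAIN, PC=5), enter IRQ1 at PC=0 (depth now 1)
Event 18 (EXEC): [IRQ1] PC=0: DEC 2 -> ACC=5
Event 19 (EXEC): [IRQ1] PC=1: DEC 1 -> ACC=4
Event 20 (EXEC): [IRQ1] PC=2: IRET -> resume MAIN at PC=5 (depth now 0)
Event 21 (EXEC): [MAIN] PC=5: INC 5 -> ACC=9
Event 22 (EXEC): [MAIN] PC=6: HALT

Answer: 9 MAIN 0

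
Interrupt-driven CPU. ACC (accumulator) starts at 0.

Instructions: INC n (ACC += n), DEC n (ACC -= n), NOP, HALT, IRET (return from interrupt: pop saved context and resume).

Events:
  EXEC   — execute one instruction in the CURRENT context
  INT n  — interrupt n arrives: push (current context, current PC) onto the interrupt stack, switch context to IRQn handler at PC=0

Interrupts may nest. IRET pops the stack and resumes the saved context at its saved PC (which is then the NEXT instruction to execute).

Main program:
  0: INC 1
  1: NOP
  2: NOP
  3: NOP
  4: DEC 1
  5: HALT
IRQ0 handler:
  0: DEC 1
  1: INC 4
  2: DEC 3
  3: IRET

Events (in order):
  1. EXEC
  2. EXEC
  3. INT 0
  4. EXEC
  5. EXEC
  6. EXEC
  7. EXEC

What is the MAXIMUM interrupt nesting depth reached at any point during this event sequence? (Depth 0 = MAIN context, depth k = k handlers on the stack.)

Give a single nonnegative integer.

Answer: 1

Derivation:
Event 1 (EXEC): [MAIN] PC=0: INC 1 -> ACC=1 [depth=0]
Event 2 (EXEC): [MAIN] PC=1: NOP [depth=0]
Event 3 (INT 0): INT 0 arrives: push (MAIN, PC=2), enter IRQ0 at PC=0 (depth now 1) [depth=1]
Event 4 (EXEC): [IRQ0] PC=0: DEC 1 -> ACC=0 [depth=1]
Event 5 (EXEC): [IRQ0] PC=1: INC 4 -> ACC=4 [depth=1]
Event 6 (EXEC): [IRQ0] PC=2: DEC 3 -> ACC=1 [depth=1]
Event 7 (EXEC): [IRQ0] PC=3: IRET -> resume MAIN at PC=2 (depth now 0) [depth=0]
Max depth observed: 1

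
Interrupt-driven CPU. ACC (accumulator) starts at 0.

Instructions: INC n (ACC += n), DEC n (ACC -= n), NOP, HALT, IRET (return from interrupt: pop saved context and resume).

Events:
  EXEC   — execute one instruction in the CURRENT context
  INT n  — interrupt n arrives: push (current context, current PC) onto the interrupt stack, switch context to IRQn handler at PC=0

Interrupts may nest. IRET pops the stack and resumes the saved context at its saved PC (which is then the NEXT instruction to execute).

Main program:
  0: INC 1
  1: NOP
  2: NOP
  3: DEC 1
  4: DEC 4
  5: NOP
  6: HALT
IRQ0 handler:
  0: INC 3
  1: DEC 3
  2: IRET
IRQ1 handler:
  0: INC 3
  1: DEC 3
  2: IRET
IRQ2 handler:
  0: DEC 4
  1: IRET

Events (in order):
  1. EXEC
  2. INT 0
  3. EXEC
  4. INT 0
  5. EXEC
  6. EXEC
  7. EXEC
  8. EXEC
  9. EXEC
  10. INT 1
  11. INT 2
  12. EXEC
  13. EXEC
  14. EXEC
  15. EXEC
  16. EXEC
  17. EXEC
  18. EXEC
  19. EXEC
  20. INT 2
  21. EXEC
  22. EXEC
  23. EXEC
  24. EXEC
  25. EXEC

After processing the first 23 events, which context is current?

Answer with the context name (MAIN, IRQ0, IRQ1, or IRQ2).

Event 1 (EXEC): [MAIN] PC=0: INC 1 -> ACC=1
Event 2 (INT 0): INT 0 arrives: push (MAIN, PC=1), enter IRQ0 at PC=0 (depth now 1)
Event 3 (EXEC): [IRQ0] PC=0: INC 3 -> ACC=4
Event 4 (INT 0): INT 0 arrives: push (IRQ0, PC=1), enter IRQ0 at PC=0 (depth now 2)
Event 5 (EXEC): [IRQ0] PC=0: INC 3 -> ACC=7
Event 6 (EXEC): [IRQ0] PC=1: DEC 3 -> ACC=4
Event 7 (EXEC): [IRQ0] PC=2: IRET -> resume IRQ0 at PC=1 (depth now 1)
Event 8 (EXEC): [IRQ0] PC=1: DEC 3 -> ACC=1
Event 9 (EXEC): [IRQ0] PC=2: IRET -> resume MAIN at PC=1 (depth now 0)
Event 10 (INT 1): INT 1 arrives: push (MAIN, PC=1), enter IRQ1 at PC=0 (depth now 1)
Event 11 (INT 2): INT 2 arrives: push (IRQ1, PC=0), enter IRQ2 at PC=0 (depth now 2)
Event 12 (EXEC): [IRQ2] PC=0: DEC 4 -> ACC=-3
Event 13 (EXEC): [IRQ2] PC=1: IRET -> resume IRQ1 at PC=0 (depth now 1)
Event 14 (EXEC): [IRQ1] PC=0: INC 3 -> ACC=0
Event 15 (EXEC): [IRQ1] PC=1: DEC 3 -> ACC=-3
Event 16 (EXEC): [IRQ1] PC=2: IRET -> resume MAIN at PC=1 (depth now 0)
Event 17 (EXEC): [MAIN] PC=1: NOP
Event 18 (EXEC): [MAIN] PC=2: NOP
Event 19 (EXEC): [MAIN] PC=3: DEC 1 -> ACC=-4
Event 20 (INT 2): INT 2 arrives: push (MAIN, PC=4), enter IRQ2 at PC=0 (depth now 1)
Event 21 (EXEC): [IRQ2] PC=0: DEC 4 -> ACC=-8
Event 22 (EXEC): [IRQ2] PC=1: IRET -> resume MAIN at PC=4 (depth now 0)
Event 23 (EXEC): [MAIN] PC=4: DEC 4 -> ACC=-12

Answer: MAIN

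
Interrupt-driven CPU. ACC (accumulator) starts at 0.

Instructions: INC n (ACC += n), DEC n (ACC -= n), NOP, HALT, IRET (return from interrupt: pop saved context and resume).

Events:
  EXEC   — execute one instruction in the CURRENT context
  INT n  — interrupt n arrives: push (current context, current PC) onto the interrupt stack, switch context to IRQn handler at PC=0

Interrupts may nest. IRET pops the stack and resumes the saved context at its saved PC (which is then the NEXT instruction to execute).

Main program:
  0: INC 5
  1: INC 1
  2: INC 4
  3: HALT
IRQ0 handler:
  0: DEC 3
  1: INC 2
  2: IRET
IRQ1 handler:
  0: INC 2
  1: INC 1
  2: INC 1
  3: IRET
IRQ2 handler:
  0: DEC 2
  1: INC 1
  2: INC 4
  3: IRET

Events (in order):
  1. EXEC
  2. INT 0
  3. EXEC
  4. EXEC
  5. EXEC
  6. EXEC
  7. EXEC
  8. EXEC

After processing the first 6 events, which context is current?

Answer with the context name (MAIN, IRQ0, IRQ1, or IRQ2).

Answer: MAIN

Derivation:
Event 1 (EXEC): [MAIN] PC=0: INC 5 -> ACC=5
Event 2 (INT 0): INT 0 arrives: push (MAIN, PC=1), enter IRQ0 at PC=0 (depth now 1)
Event 3 (EXEC): [IRQ0] PC=0: DEC 3 -> ACC=2
Event 4 (EXEC): [IRQ0] PC=1: INC 2 -> ACC=4
Event 5 (EXEC): [IRQ0] PC=2: IRET -> resume MAIN at PC=1 (depth now 0)
Event 6 (EXEC): [MAIN] PC=1: INC 1 -> ACC=5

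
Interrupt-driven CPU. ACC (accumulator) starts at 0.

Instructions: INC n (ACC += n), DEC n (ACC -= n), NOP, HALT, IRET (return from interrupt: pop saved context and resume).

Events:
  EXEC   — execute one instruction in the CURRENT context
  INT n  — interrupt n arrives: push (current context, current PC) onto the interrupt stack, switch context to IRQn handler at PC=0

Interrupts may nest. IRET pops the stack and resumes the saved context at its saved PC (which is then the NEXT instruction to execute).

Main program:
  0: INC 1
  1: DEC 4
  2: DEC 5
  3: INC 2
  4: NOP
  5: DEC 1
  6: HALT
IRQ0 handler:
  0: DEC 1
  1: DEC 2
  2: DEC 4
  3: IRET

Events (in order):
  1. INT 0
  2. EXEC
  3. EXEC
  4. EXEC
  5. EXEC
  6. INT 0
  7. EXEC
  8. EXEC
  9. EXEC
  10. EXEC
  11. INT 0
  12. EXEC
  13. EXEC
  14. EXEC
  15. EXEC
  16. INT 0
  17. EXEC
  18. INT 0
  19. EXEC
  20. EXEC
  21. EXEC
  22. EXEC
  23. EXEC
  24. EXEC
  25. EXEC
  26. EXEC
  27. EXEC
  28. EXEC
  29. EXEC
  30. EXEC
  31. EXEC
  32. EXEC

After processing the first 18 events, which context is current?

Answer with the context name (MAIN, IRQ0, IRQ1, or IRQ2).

Answer: IRQ0

Derivation:
Event 1 (INT 0): INT 0 arrives: push (MAIN, PC=0), enter IRQ0 at PC=0 (depth now 1)
Event 2 (EXEC): [IRQ0] PC=0: DEC 1 -> ACC=-1
Event 3 (EXEC): [IRQ0] PC=1: DEC 2 -> ACC=-3
Event 4 (EXEC): [IRQ0] PC=2: DEC 4 -> ACC=-7
Event 5 (EXEC): [IRQ0] PC=3: IRET -> resume MAIN at PC=0 (depth now 0)
Event 6 (INT 0): INT 0 arrives: push (MAIN, PC=0), enter IRQ0 at PC=0 (depth now 1)
Event 7 (EXEC): [IRQ0] PC=0: DEC 1 -> ACC=-8
Event 8 (EXEC): [IRQ0] PC=1: DEC 2 -> ACC=-10
Event 9 (EXEC): [IRQ0] PC=2: DEC 4 -> ACC=-14
Event 10 (EXEC): [IRQ0] PC=3: IRET -> resume MAIN at PC=0 (depth now 0)
Event 11 (INT 0): INT 0 arrives: push (MAIN, PC=0), enter IRQ0 at PC=0 (depth now 1)
Event 12 (EXEC): [IRQ0] PC=0: DEC 1 -> ACC=-15
Event 13 (EXEC): [IRQ0] PC=1: DEC 2 -> ACC=-17
Event 14 (EXEC): [IRQ0] PC=2: DEC 4 -> ACC=-21
Event 15 (EXEC): [IRQ0] PC=3: IRET -> resume MAIN at PC=0 (depth now 0)
Event 16 (INT 0): INT 0 arrives: push (MAIN, PC=0), enter IRQ0 at PC=0 (depth now 1)
Event 17 (EXEC): [IRQ0] PC=0: DEC 1 -> ACC=-22
Event 18 (INT 0): INT 0 arrives: push (IRQ0, PC=1), enter IRQ0 at PC=0 (depth now 2)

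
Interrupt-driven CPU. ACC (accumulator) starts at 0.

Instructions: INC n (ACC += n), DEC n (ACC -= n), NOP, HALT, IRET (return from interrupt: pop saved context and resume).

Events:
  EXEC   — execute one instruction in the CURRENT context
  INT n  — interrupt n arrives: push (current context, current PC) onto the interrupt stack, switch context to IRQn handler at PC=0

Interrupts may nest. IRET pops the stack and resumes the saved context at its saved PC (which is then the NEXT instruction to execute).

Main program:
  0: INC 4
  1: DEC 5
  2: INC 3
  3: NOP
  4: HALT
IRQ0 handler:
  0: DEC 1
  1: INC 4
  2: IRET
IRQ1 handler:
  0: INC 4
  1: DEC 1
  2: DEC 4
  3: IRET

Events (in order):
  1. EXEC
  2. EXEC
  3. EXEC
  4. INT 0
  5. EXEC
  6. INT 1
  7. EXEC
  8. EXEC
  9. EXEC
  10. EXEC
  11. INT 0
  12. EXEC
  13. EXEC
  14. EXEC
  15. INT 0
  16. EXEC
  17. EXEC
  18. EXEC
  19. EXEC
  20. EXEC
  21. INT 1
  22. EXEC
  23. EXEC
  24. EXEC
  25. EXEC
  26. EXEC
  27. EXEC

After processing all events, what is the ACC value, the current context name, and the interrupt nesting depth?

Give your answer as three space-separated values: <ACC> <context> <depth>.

Event 1 (EXEC): [MAIN] PC=0: INC 4 -> ACC=4
Event 2 (EXEC): [MAIN] PC=1: DEC 5 -> ACC=-1
Event 3 (EXEC): [MAIN] PC=2: INC 3 -> ACC=2
Event 4 (INT 0): INT 0 arrives: push (MAIN, PC=3), enter IRQ0 at PC=0 (depth now 1)
Event 5 (EXEC): [IRQ0] PC=0: DEC 1 -> ACC=1
Event 6 (INT 1): INT 1 arrives: push (IRQ0, PC=1), enter IRQ1 at PC=0 (depth now 2)
Event 7 (EXEC): [IRQ1] PC=0: INC 4 -> ACC=5
Event 8 (EXEC): [IRQ1] PC=1: DEC 1 -> ACC=4
Event 9 (EXEC): [IRQ1] PC=2: DEC 4 -> ACC=0
Event 10 (EXEC): [IRQ1] PC=3: IRET -> resume IRQ0 at PC=1 (depth now 1)
Event 11 (INT 0): INT 0 arrives: push (IRQ0, PC=1), enter IRQ0 at PC=0 (depth now 2)
Event 12 (EXEC): [IRQ0] PC=0: DEC 1 -> ACC=-1
Event 13 (EXEC): [IRQ0] PC=1: INC 4 -> ACC=3
Event 14 (EXEC): [IRQ0] PC=2: IRET -> resume IRQ0 at PC=1 (depth now 1)
Event 15 (INT 0): INT 0 arrives: push (IRQ0, PC=1), enter IRQ0 at PC=0 (depth now 2)
Event 16 (EXEC): [IRQ0] PC=0: DEC 1 -> ACC=2
Event 17 (EXEC): [IRQ0] PC=1: INC 4 -> ACC=6
Event 18 (EXEC): [IRQ0] PC=2: IRET -> resume IRQ0 at PC=1 (depth now 1)
Event 19 (EXEC): [IRQ0] PC=1: INC 4 -> ACC=10
Event 20 (EXEC): [IRQ0] PC=2: IRET -> resume MAIN at PC=3 (depth now 0)
Event 21 (INT 1): INT 1 arrives: push (MAIN, PC=3), enter IRQ1 at PC=0 (depth now 1)
Event 22 (EXEC): [IRQ1] PC=0: INC 4 -> ACC=14
Event 23 (EXEC): [IRQ1] PC=1: DEC 1 -> ACC=13
Event 24 (EXEC): [IRQ1] PC=2: DEC 4 -> ACC=9
Event 25 (EXEC): [IRQ1] PC=3: IRET -> resume MAIN at PC=3 (depth now 0)
Event 26 (EXEC): [MAIN] PC=3: NOP
Event 27 (EXEC): [MAIN] PC=4: HALT

Answer: 9 MAIN 0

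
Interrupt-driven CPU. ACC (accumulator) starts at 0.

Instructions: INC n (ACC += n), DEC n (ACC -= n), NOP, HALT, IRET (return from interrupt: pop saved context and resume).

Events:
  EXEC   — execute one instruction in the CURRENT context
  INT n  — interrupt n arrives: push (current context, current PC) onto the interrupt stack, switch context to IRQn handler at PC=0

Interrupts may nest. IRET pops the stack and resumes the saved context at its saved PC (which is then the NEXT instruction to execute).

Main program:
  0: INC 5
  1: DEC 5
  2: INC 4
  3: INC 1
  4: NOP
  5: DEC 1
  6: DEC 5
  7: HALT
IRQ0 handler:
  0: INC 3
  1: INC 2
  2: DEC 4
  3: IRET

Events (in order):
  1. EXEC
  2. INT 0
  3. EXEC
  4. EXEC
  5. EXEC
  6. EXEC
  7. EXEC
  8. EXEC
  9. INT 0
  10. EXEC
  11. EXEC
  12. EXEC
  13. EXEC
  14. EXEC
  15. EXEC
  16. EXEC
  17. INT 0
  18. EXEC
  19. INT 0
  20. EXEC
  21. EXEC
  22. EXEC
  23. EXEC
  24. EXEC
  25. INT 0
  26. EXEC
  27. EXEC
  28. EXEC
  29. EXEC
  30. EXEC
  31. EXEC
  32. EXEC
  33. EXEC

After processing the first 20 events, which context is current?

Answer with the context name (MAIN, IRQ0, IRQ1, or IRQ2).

Answer: IRQ0

Derivation:
Event 1 (EXEC): [MAIN] PC=0: INC 5 -> ACC=5
Event 2 (INT 0): INT 0 arrives: push (MAIN, PC=1), enter IRQ0 at PC=0 (depth now 1)
Event 3 (EXEC): [IRQ0] PC=0: INC 3 -> ACC=8
Event 4 (EXEC): [IRQ0] PC=1: INC 2 -> ACC=10
Event 5 (EXEC): [IRQ0] PC=2: DEC 4 -> ACC=6
Event 6 (EXEC): [IRQ0] PC=3: IRET -> resume MAIN at PC=1 (depth now 0)
Event 7 (EXEC): [MAIN] PC=1: DEC 5 -> ACC=1
Event 8 (EXEC): [MAIN] PC=2: INC 4 -> ACC=5
Event 9 (INT 0): INT 0 arrives: push (MAIN, PC=3), enter IRQ0 at PC=0 (depth now 1)
Event 10 (EXEC): [IRQ0] PC=0: INC 3 -> ACC=8
Event 11 (EXEC): [IRQ0] PC=1: INC 2 -> ACC=10
Event 12 (EXEC): [IRQ0] PC=2: DEC 4 -> ACC=6
Event 13 (EXEC): [IRQ0] PC=3: IRET -> resume MAIN at PC=3 (depth now 0)
Event 14 (EXEC): [MAIN] PC=3: INC 1 -> ACC=7
Event 15 (EXEC): [MAIN] PC=4: NOP
Event 16 (EXEC): [MAIN] PC=5: DEC 1 -> ACC=6
Event 17 (INT 0): INT 0 arrives: push (MAIN, PC=6), enter IRQ0 at PC=0 (depth now 1)
Event 18 (EXEC): [IRQ0] PC=0: INC 3 -> ACC=9
Event 19 (INT 0): INT 0 arrives: push (IRQ0, PC=1), enter IRQ0 at PC=0 (depth now 2)
Event 20 (EXEC): [IRQ0] PC=0: INC 3 -> ACC=12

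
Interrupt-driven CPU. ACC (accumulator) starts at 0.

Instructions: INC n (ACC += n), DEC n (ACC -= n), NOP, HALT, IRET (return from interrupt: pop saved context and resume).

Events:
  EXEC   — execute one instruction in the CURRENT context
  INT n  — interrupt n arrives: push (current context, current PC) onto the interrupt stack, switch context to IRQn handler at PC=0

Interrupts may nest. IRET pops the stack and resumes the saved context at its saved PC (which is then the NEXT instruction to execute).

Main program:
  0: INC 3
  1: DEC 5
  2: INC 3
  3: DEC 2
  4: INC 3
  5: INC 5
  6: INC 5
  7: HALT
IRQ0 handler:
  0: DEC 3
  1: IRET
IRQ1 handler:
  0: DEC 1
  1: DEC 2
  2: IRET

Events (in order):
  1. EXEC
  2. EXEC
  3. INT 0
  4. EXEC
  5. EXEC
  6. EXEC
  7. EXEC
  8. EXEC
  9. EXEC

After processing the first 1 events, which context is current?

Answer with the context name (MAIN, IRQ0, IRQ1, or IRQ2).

Event 1 (EXEC): [MAIN] PC=0: INC 3 -> ACC=3

Answer: MAIN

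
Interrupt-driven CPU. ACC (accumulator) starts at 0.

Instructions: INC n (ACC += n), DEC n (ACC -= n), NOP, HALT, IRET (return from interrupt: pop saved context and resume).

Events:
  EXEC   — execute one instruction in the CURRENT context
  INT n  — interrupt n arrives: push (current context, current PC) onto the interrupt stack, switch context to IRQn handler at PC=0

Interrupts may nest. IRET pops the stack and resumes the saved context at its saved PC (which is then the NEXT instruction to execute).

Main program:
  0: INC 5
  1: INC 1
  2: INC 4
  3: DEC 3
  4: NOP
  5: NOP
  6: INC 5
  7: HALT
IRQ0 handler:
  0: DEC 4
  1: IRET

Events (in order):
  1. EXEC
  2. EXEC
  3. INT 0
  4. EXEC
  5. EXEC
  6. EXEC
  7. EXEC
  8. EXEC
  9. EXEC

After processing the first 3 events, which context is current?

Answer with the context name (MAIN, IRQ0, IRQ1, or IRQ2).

Event 1 (EXEC): [MAIN] PC=0: INC 5 -> ACC=5
Event 2 (EXEC): [MAIN] PC=1: INC 1 -> ACC=6
Event 3 (INT 0): INT 0 arrives: push (MAIN, PC=2), enter IRQ0 at PC=0 (depth now 1)

Answer: IRQ0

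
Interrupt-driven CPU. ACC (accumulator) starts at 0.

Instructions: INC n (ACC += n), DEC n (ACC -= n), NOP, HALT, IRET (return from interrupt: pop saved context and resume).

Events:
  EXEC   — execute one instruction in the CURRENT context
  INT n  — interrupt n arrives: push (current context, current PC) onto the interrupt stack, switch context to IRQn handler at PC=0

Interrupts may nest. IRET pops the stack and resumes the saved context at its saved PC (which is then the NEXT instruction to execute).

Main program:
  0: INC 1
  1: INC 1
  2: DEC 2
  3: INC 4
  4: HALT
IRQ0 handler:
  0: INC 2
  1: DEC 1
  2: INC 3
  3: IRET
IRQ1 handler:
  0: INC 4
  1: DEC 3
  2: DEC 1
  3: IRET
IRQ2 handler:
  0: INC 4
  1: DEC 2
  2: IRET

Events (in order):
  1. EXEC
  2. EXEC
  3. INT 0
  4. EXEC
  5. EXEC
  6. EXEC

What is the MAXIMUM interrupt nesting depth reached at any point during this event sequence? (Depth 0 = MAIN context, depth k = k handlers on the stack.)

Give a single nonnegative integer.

Event 1 (EXEC): [MAIN] PC=0: INC 1 -> ACC=1 [depth=0]
Event 2 (EXEC): [MAIN] PC=1: INC 1 -> ACC=2 [depth=0]
Event 3 (INT 0): INT 0 arrives: push (MAIN, PC=2), enter IRQ0 at PC=0 (depth now 1) [depth=1]
Event 4 (EXEC): [IRQ0] PC=0: INC 2 -> ACC=4 [depth=1]
Event 5 (EXEC): [IRQ0] PC=1: DEC 1 -> ACC=3 [depth=1]
Event 6 (EXEC): [IRQ0] PC=2: INC 3 -> ACC=6 [depth=1]
Max depth observed: 1

Answer: 1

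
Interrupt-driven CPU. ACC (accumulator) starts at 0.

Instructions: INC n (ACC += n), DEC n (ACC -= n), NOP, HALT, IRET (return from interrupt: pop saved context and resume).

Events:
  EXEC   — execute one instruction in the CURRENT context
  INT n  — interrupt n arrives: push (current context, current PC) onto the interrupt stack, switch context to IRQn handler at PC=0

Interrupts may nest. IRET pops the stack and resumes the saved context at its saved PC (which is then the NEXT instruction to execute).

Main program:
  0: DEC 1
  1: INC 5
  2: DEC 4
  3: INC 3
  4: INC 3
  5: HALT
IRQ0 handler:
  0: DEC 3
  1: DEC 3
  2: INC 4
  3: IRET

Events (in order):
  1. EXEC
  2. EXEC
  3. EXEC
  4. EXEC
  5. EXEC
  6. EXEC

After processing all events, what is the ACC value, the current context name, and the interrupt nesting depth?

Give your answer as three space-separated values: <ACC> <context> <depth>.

Answer: 6 MAIN 0

Derivation:
Event 1 (EXEC): [MAIN] PC=0: DEC 1 -> ACC=-1
Event 2 (EXEC): [MAIN] PC=1: INC 5 -> ACC=4
Event 3 (EXEC): [MAIN] PC=2: DEC 4 -> ACC=0
Event 4 (EXEC): [MAIN] PC=3: INC 3 -> ACC=3
Event 5 (EXEC): [MAIN] PC=4: INC 3 -> ACC=6
Event 6 (EXEC): [MAIN] PC=5: HALT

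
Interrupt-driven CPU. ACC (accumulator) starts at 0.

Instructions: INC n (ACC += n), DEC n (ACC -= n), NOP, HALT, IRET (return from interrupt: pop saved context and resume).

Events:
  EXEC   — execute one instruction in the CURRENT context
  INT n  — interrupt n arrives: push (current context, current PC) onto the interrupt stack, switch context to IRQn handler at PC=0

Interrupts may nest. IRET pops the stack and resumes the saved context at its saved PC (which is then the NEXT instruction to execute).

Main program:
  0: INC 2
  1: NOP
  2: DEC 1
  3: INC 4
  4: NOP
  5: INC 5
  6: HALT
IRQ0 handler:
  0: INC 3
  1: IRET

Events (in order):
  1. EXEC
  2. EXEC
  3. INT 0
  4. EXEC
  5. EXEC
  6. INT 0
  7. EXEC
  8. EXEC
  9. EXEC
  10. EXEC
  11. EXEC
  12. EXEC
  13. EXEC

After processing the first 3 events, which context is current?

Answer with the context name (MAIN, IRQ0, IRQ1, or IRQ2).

Event 1 (EXEC): [MAIN] PC=0: INC 2 -> ACC=2
Event 2 (EXEC): [MAIN] PC=1: NOP
Event 3 (INT 0): INT 0 arrives: push (MAIN, PC=2), enter IRQ0 at PC=0 (depth now 1)

Answer: IRQ0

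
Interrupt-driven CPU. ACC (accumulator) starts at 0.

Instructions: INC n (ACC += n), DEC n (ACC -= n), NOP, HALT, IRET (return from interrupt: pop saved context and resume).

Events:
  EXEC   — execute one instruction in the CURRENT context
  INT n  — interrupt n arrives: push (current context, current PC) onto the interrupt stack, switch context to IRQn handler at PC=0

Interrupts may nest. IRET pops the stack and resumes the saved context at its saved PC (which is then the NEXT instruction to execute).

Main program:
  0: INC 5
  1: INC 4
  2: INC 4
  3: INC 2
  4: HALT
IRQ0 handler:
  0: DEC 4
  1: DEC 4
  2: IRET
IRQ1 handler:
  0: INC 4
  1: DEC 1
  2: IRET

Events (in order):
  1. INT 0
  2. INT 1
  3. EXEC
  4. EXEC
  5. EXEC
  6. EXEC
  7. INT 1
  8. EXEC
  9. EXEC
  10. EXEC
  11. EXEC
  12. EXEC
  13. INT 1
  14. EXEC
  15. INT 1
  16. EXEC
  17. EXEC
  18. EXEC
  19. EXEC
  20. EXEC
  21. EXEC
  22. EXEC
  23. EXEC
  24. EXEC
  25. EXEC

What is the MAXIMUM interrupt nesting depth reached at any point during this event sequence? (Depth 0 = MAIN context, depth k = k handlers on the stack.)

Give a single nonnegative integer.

Answer: 2

Derivation:
Event 1 (INT 0): INT 0 arrives: push (MAIN, PC=0), enter IRQ0 at PC=0 (depth now 1) [depth=1]
Event 2 (INT 1): INT 1 arrives: push (IRQ0, PC=0), enter IRQ1 at PC=0 (depth now 2) [depth=2]
Event 3 (EXEC): [IRQ1] PC=0: INC 4 -> ACC=4 [depth=2]
Event 4 (EXEC): [IRQ1] PC=1: DEC 1 -> ACC=3 [depth=2]
Event 5 (EXEC): [IRQ1] PC=2: IRET -> resume IRQ0 at PC=0 (depth now 1) [depth=1]
Event 6 (EXEC): [IRQ0] PC=0: DEC 4 -> ACC=-1 [depth=1]
Event 7 (INT 1): INT 1 arrives: push (IRQ0, PC=1), enter IRQ1 at PC=0 (depth now 2) [depth=2]
Event 8 (EXEC): [IRQ1] PC=0: INC 4 -> ACC=3 [depth=2]
Event 9 (EXEC): [IRQ1] PC=1: DEC 1 -> ACC=2 [depth=2]
Event 10 (EXEC): [IRQ1] PC=2: IRET -> resume IRQ0 at PC=1 (depth now 1) [depth=1]
Event 11 (EXEC): [IRQ0] PC=1: DEC 4 -> ACC=-2 [depth=1]
Event 12 (EXEC): [IRQ0] PC=2: IRET -> resume MAIN at PC=0 (depth now 0) [depth=0]
Event 13 (INT 1): INT 1 arrives: push (MAIN, PC=0), enter IRQ1 at PC=0 (depth now 1) [depth=1]
Event 14 (EXEC): [IRQ1] PC=0: INC 4 -> ACC=2 [depth=1]
Event 15 (INT 1): INT 1 arrives: push (IRQ1, PC=1), enter IRQ1 at PC=0 (depth now 2) [depth=2]
Event 16 (EXEC): [IRQ1] PC=0: INC 4 -> ACC=6 [depth=2]
Event 17 (EXEC): [IRQ1] PC=1: DEC 1 -> ACC=5 [depth=2]
Event 18 (EXEC): [IRQ1] PC=2: IRET -> resume IRQ1 at PC=1 (depth now 1) [depth=1]
Event 19 (EXEC): [IRQ1] PC=1: DEC 1 -> ACC=4 [depth=1]
Event 20 (EXEC): [IRQ1] PC=2: IRET -> resume MAIN at PC=0 (depth now 0) [depth=0]
Event 21 (EXEC): [MAIN] PC=0: INC 5 -> ACC=9 [depth=0]
Event 22 (EXEC): [MAIN] PC=1: INC 4 -> ACC=13 [depth=0]
Event 23 (EXEC): [MAIN] PC=2: INC 4 -> ACC=17 [depth=0]
Event 24 (EXEC): [MAIN] PC=3: INC 2 -> ACC=19 [depth=0]
Event 25 (EXEC): [MAIN] PC=4: HALT [depth=0]
Max depth observed: 2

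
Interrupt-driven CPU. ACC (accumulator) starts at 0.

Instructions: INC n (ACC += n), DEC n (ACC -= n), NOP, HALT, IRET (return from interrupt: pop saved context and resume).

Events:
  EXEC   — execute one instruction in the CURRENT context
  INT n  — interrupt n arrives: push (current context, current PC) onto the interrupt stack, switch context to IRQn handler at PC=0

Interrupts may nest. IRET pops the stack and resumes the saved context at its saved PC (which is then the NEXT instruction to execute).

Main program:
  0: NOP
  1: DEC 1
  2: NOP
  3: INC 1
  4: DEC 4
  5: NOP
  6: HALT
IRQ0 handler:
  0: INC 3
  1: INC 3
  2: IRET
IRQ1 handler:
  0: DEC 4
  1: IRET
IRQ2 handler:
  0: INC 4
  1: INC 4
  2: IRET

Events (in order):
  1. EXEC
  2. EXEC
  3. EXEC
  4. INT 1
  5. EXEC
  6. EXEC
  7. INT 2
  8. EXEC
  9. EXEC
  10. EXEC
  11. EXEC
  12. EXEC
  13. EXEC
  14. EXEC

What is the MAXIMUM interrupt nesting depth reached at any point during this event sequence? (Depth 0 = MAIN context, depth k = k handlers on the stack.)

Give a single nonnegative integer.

Event 1 (EXEC): [MAIN] PC=0: NOP [depth=0]
Event 2 (EXEC): [MAIN] PC=1: DEC 1 -> ACC=-1 [depth=0]
Event 3 (EXEC): [MAIN] PC=2: NOP [depth=0]
Event 4 (INT 1): INT 1 arrives: push (MAIN, PC=3), enter IRQ1 at PC=0 (depth now 1) [depth=1]
Event 5 (EXEC): [IRQ1] PC=0: DEC 4 -> ACC=-5 [depth=1]
Event 6 (EXEC): [IRQ1] PC=1: IRET -> resume MAIN at PC=3 (depth now 0) [depth=0]
Event 7 (INT 2): INT 2 arrives: push (MAIN, PC=3), enter IRQ2 at PC=0 (depth now 1) [depth=1]
Event 8 (EXEC): [IRQ2] PC=0: INC 4 -> ACC=-1 [depth=1]
Event 9 (EXEC): [IRQ2] PC=1: INC 4 -> ACC=3 [depth=1]
Event 10 (EXEC): [IRQ2] PC=2: IRET -> resume MAIN at PC=3 (depth now 0) [depth=0]
Event 11 (EXEC): [MAIN] PC=3: INC 1 -> ACC=4 [depth=0]
Event 12 (EXEC): [MAIN] PC=4: DEC 4 -> ACC=0 [depth=0]
Event 13 (EXEC): [MAIN] PC=5: NOP [depth=0]
Event 14 (EXEC): [MAIN] PC=6: HALT [depth=0]
Max depth observed: 1

Answer: 1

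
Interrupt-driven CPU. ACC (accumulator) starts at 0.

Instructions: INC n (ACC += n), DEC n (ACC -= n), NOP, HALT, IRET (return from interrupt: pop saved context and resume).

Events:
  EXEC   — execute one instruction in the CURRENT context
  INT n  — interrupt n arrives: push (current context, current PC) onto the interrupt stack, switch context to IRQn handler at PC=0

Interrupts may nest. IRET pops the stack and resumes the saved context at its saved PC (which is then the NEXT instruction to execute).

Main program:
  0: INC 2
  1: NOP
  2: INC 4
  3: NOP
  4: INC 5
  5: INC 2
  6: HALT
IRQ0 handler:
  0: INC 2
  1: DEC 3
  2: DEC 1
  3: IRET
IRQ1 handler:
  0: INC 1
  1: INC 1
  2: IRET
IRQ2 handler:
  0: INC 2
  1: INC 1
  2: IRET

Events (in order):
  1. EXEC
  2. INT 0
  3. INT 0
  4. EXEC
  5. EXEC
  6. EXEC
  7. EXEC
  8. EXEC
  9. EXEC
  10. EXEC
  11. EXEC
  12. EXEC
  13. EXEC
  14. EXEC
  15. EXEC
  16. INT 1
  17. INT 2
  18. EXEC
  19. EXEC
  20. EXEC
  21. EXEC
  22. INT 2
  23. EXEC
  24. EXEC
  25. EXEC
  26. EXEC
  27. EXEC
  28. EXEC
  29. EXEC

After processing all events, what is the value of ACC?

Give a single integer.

Event 1 (EXEC): [MAIN] PC=0: INC 2 -> ACC=2
Event 2 (INT 0): INT 0 arrives: push (MAIN, PC=1), enter IRQ0 at PC=0 (depth now 1)
Event 3 (INT 0): INT 0 arrives: push (IRQ0, PC=0), enter IRQ0 at PC=0 (depth now 2)
Event 4 (EXEC): [IRQ0] PC=0: INC 2 -> ACC=4
Event 5 (EXEC): [IRQ0] PC=1: DEC 3 -> ACC=1
Event 6 (EXEC): [IRQ0] PC=2: DEC 1 -> ACC=0
Event 7 (EXEC): [IRQ0] PC=3: IRET -> resume IRQ0 at PC=0 (depth now 1)
Event 8 (EXEC): [IRQ0] PC=0: INC 2 -> ACC=2
Event 9 (EXEC): [IRQ0] PC=1: DEC 3 -> ACC=-1
Event 10 (EXEC): [IRQ0] PC=2: DEC 1 -> ACC=-2
Event 11 (EXEC): [IRQ0] PC=3: IRET -> resume MAIN at PC=1 (depth now 0)
Event 12 (EXEC): [MAIN] PC=1: NOP
Event 13 (EXEC): [MAIN] PC=2: INC 4 -> ACC=2
Event 14 (EXEC): [MAIN] PC=3: NOP
Event 15 (EXEC): [MAIN] PC=4: INC 5 -> ACC=7
Event 16 (INT 1): INT 1 arrives: push (MAIN, PC=5), enter IRQ1 at PC=0 (depth now 1)
Event 17 (INT 2): INT 2 arrives: push (IRQ1, PC=0), enter IRQ2 at PC=0 (depth now 2)
Event 18 (EXEC): [IRQ2] PC=0: INC 2 -> ACC=9
Event 19 (EXEC): [IRQ2] PC=1: INC 1 -> ACC=10
Event 20 (EXEC): [IRQ2] PC=2: IRET -> resume IRQ1 at PC=0 (depth now 1)
Event 21 (EXEC): [IRQ1] PC=0: INC 1 -> ACC=11
Event 22 (INT 2): INT 2 arrives: push (IRQ1, PC=1), enter IRQ2 at PC=0 (depth now 2)
Event 23 (EXEC): [IRQ2] PC=0: INC 2 -> ACC=13
Event 24 (EXEC): [IRQ2] PC=1: INC 1 -> ACC=14
Event 25 (EXEC): [IRQ2] PC=2: IRET -> resume IRQ1 at PC=1 (depth now 1)
Event 26 (EXEC): [IRQ1] PC=1: INC 1 -> ACC=15
Event 27 (EXEC): [IRQ1] PC=2: IRET -> resume MAIN at PC=5 (depth now 0)
Event 28 (EXEC): [MAIN] PC=5: INC 2 -> ACC=17
Event 29 (EXEC): [MAIN] PC=6: HALT

Answer: 17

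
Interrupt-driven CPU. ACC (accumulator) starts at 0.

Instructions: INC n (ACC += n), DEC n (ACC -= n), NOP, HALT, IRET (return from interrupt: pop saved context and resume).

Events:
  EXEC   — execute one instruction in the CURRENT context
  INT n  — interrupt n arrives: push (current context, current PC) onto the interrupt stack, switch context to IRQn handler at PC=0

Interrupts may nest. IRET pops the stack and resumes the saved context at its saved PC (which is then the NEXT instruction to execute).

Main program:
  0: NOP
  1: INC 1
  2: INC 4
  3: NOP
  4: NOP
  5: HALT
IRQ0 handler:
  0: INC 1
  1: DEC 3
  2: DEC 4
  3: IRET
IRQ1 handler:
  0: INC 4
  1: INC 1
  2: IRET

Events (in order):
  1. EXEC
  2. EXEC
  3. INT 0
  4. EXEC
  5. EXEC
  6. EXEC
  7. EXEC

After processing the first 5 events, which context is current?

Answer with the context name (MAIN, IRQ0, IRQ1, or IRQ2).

Answer: IRQ0

Derivation:
Event 1 (EXEC): [MAIN] PC=0: NOP
Event 2 (EXEC): [MAIN] PC=1: INC 1 -> ACC=1
Event 3 (INT 0): INT 0 arrives: push (MAIN, PC=2), enter IRQ0 at PC=0 (depth now 1)
Event 4 (EXEC): [IRQ0] PC=0: INC 1 -> ACC=2
Event 5 (EXEC): [IRQ0] PC=1: DEC 3 -> ACC=-1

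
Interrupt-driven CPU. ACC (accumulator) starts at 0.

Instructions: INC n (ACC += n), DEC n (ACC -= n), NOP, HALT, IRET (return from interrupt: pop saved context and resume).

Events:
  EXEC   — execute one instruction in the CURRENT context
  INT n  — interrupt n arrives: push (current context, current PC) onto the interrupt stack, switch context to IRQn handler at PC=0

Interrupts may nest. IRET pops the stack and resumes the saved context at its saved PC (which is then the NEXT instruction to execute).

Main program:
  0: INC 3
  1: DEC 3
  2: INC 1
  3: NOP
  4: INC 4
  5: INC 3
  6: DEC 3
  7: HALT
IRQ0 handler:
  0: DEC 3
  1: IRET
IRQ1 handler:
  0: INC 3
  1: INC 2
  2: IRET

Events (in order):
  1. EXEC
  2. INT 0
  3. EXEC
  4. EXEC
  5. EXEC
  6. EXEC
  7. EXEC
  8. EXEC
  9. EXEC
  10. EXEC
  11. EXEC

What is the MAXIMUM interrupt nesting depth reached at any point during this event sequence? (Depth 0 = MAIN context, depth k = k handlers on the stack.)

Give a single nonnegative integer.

Event 1 (EXEC): [MAIN] PC=0: INC 3 -> ACC=3 [depth=0]
Event 2 (INT 0): INT 0 arrives: push (MAIN, PC=1), enter IRQ0 at PC=0 (depth now 1) [depth=1]
Event 3 (EXEC): [IRQ0] PC=0: DEC 3 -> ACC=0 [depth=1]
Event 4 (EXEC): [IRQ0] PC=1: IRET -> resume MAIN at PC=1 (depth now 0) [depth=0]
Event 5 (EXEC): [MAIN] PC=1: DEC 3 -> ACC=-3 [depth=0]
Event 6 (EXEC): [MAIN] PC=2: INC 1 -> ACC=-2 [depth=0]
Event 7 (EXEC): [MAIN] PC=3: NOP [depth=0]
Event 8 (EXEC): [MAIN] PC=4: INC 4 -> ACC=2 [depth=0]
Event 9 (EXEC): [MAIN] PC=5: INC 3 -> ACC=5 [depth=0]
Event 10 (EXEC): [MAIN] PC=6: DEC 3 -> ACC=2 [depth=0]
Event 11 (EXEC): [MAIN] PC=7: HALT [depth=0]
Max depth observed: 1

Answer: 1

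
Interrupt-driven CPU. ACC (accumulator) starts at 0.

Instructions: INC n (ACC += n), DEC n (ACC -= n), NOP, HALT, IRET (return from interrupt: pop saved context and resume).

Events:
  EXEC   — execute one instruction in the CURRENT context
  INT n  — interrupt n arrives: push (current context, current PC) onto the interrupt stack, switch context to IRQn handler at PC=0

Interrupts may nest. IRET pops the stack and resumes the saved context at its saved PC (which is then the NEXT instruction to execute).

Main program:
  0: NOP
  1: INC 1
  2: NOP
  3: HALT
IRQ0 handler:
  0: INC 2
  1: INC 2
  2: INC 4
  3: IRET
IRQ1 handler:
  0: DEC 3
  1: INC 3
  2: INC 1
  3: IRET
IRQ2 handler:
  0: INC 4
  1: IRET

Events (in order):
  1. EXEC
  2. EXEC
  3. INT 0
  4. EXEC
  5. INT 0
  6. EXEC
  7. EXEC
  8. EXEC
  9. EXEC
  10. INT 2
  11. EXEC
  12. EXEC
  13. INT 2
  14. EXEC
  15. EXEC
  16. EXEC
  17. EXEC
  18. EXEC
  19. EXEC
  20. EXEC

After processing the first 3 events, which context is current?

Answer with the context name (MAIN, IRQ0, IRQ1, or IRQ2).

Event 1 (EXEC): [MAIN] PC=0: NOP
Event 2 (EXEC): [MAIN] PC=1: INC 1 -> ACC=1
Event 3 (INT 0): INT 0 arrives: push (MAIN, PC=2), enter IRQ0 at PC=0 (depth now 1)

Answer: IRQ0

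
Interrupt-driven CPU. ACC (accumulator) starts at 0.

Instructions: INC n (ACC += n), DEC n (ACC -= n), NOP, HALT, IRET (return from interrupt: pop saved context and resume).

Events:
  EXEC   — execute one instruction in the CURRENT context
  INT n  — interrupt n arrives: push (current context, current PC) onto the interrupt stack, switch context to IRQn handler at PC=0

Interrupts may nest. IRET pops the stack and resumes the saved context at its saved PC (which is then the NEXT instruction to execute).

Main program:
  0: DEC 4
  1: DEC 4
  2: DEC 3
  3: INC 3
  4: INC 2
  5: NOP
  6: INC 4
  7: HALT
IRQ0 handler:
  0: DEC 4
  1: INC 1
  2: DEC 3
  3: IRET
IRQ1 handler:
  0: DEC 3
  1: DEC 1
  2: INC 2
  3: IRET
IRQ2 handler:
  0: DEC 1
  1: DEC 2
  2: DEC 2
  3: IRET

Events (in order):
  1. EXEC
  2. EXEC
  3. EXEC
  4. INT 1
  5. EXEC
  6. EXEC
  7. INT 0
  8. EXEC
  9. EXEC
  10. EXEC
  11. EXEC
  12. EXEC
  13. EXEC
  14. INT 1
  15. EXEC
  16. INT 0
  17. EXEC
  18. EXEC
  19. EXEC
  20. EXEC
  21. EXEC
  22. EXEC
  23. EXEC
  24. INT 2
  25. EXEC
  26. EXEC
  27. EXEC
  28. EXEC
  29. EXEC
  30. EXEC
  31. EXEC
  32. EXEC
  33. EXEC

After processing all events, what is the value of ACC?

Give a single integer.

Answer: -23

Derivation:
Event 1 (EXEC): [MAIN] PC=0: DEC 4 -> ACC=-4
Event 2 (EXEC): [MAIN] PC=1: DEC 4 -> ACC=-8
Event 3 (EXEC): [MAIN] PC=2: DEC 3 -> ACC=-11
Event 4 (INT 1): INT 1 arrives: push (MAIN, PC=3), enter IRQ1 at PC=0 (depth now 1)
Event 5 (EXEC): [IRQ1] PC=0: DEC 3 -> ACC=-14
Event 6 (EXEC): [IRQ1] PC=1: DEC 1 -> ACC=-15
Event 7 (INT 0): INT 0 arrives: push (IRQ1, PC=2), enter IRQ0 at PC=0 (depth now 2)
Event 8 (EXEC): [IRQ0] PC=0: DEC 4 -> ACC=-19
Event 9 (EXEC): [IRQ0] PC=1: INC 1 -> ACC=-18
Event 10 (EXEC): [IRQ0] PC=2: DEC 3 -> ACC=-21
Event 11 (EXEC): [IRQ0] PC=3: IRET -> resume IRQ1 at PC=2 (depth now 1)
Event 12 (EXEC): [IRQ1] PC=2: INC 2 -> ACC=-19
Event 13 (EXEC): [IRQ1] PC=3: IRET -> resume MAIN at PC=3 (depth now 0)
Event 14 (INT 1): INT 1 arrives: push (MAIN, PC=3), enter IRQ1 at PC=0 (depth now 1)
Event 15 (EXEC): [IRQ1] PC=0: DEC 3 -> ACC=-22
Event 16 (INT 0): INT 0 arrives: push (IRQ1, PC=1), enter IRQ0 at PC=0 (depth now 2)
Event 17 (EXEC): [IRQ0] PC=0: DEC 4 -> ACC=-26
Event 18 (EXEC): [IRQ0] PC=1: INC 1 -> ACC=-25
Event 19 (EXEC): [IRQ0] PC=2: DEC 3 -> ACC=-28
Event 20 (EXEC): [IRQ0] PC=3: IRET -> resume IRQ1 at PC=1 (depth now 1)
Event 21 (EXEC): [IRQ1] PC=1: DEC 1 -> ACC=-29
Event 22 (EXEC): [IRQ1] PC=2: INC 2 -> ACC=-27
Event 23 (EXEC): [IRQ1] PC=3: IRET -> resume MAIN at PC=3 (depth now 0)
Event 24 (INT 2): INT 2 arrives: push (MAIN, PC=3), enter IRQ2 at PC=0 (depth now 1)
Event 25 (EXEC): [IRQ2] PC=0: DEC 1 -> ACC=-28
Event 26 (EXEC): [IRQ2] PC=1: DEC 2 -> ACC=-30
Event 27 (EXEC): [IRQ2] PC=2: DEC 2 -> ACC=-32
Event 28 (EXEC): [IRQ2] PC=3: IRET -> resume MAIN at PC=3 (depth now 0)
Event 29 (EXEC): [MAIN] PC=3: INC 3 -> ACC=-29
Event 30 (EXEC): [MAIN] PC=4: INC 2 -> ACC=-27
Event 31 (EXEC): [MAIN] PC=5: NOP
Event 32 (EXEC): [MAIN] PC=6: INC 4 -> ACC=-23
Event 33 (EXEC): [MAIN] PC=7: HALT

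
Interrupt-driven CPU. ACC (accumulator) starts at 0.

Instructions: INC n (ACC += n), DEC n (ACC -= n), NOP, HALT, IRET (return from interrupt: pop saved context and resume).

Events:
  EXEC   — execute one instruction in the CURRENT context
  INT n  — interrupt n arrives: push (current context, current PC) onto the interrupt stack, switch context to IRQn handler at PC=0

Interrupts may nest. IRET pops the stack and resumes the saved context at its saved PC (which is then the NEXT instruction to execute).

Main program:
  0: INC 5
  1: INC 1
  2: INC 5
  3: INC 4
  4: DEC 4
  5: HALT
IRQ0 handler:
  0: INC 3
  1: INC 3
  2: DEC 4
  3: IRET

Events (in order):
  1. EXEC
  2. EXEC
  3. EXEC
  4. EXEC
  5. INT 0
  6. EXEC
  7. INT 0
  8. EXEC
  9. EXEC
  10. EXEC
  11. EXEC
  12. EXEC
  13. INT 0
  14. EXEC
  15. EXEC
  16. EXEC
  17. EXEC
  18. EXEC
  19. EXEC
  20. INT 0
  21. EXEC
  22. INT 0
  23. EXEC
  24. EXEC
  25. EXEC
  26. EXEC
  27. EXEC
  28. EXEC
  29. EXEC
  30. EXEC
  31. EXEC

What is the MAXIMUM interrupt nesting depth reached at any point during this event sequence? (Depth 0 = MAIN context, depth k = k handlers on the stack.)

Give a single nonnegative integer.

Event 1 (EXEC): [MAIN] PC=0: INC 5 -> ACC=5 [depth=0]
Event 2 (EXEC): [MAIN] PC=1: INC 1 -> ACC=6 [depth=0]
Event 3 (EXEC): [MAIN] PC=2: INC 5 -> ACC=11 [depth=0]
Event 4 (EXEC): [MAIN] PC=3: INC 4 -> ACC=15 [depth=0]
Event 5 (INT 0): INT 0 arrives: push (MAIN, PC=4), enter IRQ0 at PC=0 (depth now 1) [depth=1]
Event 6 (EXEC): [IRQ0] PC=0: INC 3 -> ACC=18 [depth=1]
Event 7 (INT 0): INT 0 arrives: push (IRQ0, PC=1), enter IRQ0 at PC=0 (depth now 2) [depth=2]
Event 8 (EXEC): [IRQ0] PC=0: INC 3 -> ACC=21 [depth=2]
Event 9 (EXEC): [IRQ0] PC=1: INC 3 -> ACC=24 [depth=2]
Event 10 (EXEC): [IRQ0] PC=2: DEC 4 -> ACC=20 [depth=2]
Event 11 (EXEC): [IRQ0] PC=3: IRET -> resume IRQ0 at PC=1 (depth now 1) [depth=1]
Event 12 (EXEC): [IRQ0] PC=1: INC 3 -> ACC=23 [depth=1]
Event 13 (INT 0): INT 0 arrives: push (IRQ0, PC=2), enter IRQ0 at PC=0 (depth now 2) [depth=2]
Event 14 (EXEC): [IRQ0] PC=0: INC 3 -> ACC=26 [depth=2]
Event 15 (EXEC): [IRQ0] PC=1: INC 3 -> ACC=29 [depth=2]
Event 16 (EXEC): [IRQ0] PC=2: DEC 4 -> ACC=25 [depth=2]
Event 17 (EXEC): [IRQ0] PC=3: IRET -> resume IRQ0 at PC=2 (depth now 1) [depth=1]
Event 18 (EXEC): [IRQ0] PC=2: DEC 4 -> ACC=21 [depth=1]
Event 19 (EXEC): [IRQ0] PC=3: IRET -> resume MAIN at PC=4 (depth now 0) [depth=0]
Event 20 (INT 0): INT 0 arrives: push (MAIN, PC=4), enter IRQ0 at PC=0 (depth now 1) [depth=1]
Event 21 (EXEC): [IRQ0] PC=0: INC 3 -> ACC=24 [depth=1]
Event 22 (INT 0): INT 0 arrives: push (IRQ0, PC=1), enter IRQ0 at PC=0 (depth now 2) [depth=2]
Event 23 (EXEC): [IRQ0] PC=0: INC 3 -> ACC=27 [depth=2]
Event 24 (EXEC): [IRQ0] PC=1: INC 3 -> ACC=30 [depth=2]
Event 25 (EXEC): [IRQ0] PC=2: DEC 4 -> ACC=26 [depth=2]
Event 26 (EXEC): [IRQ0] PC=3: IRET -> resume IRQ0 at PC=1 (depth now 1) [depth=1]
Event 27 (EXEC): [IRQ0] PC=1: INC 3 -> ACC=29 [depth=1]
Event 28 (EXEC): [IRQ0] PC=2: DEC 4 -> ACC=25 [depth=1]
Event 29 (EXEC): [IRQ0] PC=3: IRET -> resume MAIN at PC=4 (depth now 0) [depth=0]
Event 30 (EXEC): [MAIN] PC=4: DEC 4 -> ACC=21 [depth=0]
Event 31 (EXEC): [MAIN] PC=5: HALT [depth=0]
Max depth observed: 2

Answer: 2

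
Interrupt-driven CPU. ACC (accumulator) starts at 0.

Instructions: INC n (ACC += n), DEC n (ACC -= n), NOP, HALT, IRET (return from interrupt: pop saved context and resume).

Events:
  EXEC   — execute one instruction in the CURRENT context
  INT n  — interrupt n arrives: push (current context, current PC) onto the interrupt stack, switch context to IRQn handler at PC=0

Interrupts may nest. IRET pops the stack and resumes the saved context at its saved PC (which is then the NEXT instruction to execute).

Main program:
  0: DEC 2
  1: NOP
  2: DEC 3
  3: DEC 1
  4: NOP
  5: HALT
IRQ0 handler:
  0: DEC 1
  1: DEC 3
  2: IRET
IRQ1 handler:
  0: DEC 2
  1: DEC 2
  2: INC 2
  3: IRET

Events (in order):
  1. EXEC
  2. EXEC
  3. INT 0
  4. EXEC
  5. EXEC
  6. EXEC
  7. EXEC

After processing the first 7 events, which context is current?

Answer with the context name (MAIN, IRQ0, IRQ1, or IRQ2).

Answer: MAIN

Derivation:
Event 1 (EXEC): [MAIN] PC=0: DEC 2 -> ACC=-2
Event 2 (EXEC): [MAIN] PC=1: NOP
Event 3 (INT 0): INT 0 arrives: push (MAIN, PC=2), enter IRQ0 at PC=0 (depth now 1)
Event 4 (EXEC): [IRQ0] PC=0: DEC 1 -> ACC=-3
Event 5 (EXEC): [IRQ0] PC=1: DEC 3 -> ACC=-6
Event 6 (EXEC): [IRQ0] PC=2: IRET -> resume MAIN at PC=2 (depth now 0)
Event 7 (EXEC): [MAIN] PC=2: DEC 3 -> ACC=-9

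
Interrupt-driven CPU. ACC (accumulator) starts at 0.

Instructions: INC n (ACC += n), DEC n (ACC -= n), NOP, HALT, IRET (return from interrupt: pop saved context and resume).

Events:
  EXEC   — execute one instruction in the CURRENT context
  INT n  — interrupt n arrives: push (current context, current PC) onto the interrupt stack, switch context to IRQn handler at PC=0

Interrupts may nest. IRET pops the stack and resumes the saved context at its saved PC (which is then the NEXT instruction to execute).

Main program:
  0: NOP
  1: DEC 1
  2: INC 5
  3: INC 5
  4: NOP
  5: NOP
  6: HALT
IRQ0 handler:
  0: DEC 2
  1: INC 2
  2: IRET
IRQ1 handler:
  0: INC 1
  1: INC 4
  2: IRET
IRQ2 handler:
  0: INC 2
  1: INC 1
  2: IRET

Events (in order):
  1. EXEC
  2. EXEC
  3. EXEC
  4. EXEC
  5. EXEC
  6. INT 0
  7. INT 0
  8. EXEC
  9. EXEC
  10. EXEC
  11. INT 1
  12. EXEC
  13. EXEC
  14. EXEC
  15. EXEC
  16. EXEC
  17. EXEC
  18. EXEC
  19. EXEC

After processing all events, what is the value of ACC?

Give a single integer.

Answer: 14

Derivation:
Event 1 (EXEC): [MAIN] PC=0: NOP
Event 2 (EXEC): [MAIN] PC=1: DEC 1 -> ACC=-1
Event 3 (EXEC): [MAIN] PC=2: INC 5 -> ACC=4
Event 4 (EXEC): [MAIN] PC=3: INC 5 -> ACC=9
Event 5 (EXEC): [MAIN] PC=4: NOP
Event 6 (INT 0): INT 0 arrives: push (MAIN, PC=5), enter IRQ0 at PC=0 (depth now 1)
Event 7 (INT 0): INT 0 arrives: push (IRQ0, PC=0), enter IRQ0 at PC=0 (depth now 2)
Event 8 (EXEC): [IRQ0] PC=0: DEC 2 -> ACC=7
Event 9 (EXEC): [IRQ0] PC=1: INC 2 -> ACC=9
Event 10 (EXEC): [IRQ0] PC=2: IRET -> resume IRQ0 at PC=0 (depth now 1)
Event 11 (INT 1): INT 1 arrives: push (IRQ0, PC=0), enter IRQ1 at PC=0 (depth now 2)
Event 12 (EXEC): [IRQ1] PC=0: INC 1 -> ACC=10
Event 13 (EXEC): [IRQ1] PC=1: INC 4 -> ACC=14
Event 14 (EXEC): [IRQ1] PC=2: IRET -> resume IRQ0 at PC=0 (depth now 1)
Event 15 (EXEC): [IRQ0] PC=0: DEC 2 -> ACC=12
Event 16 (EXEC): [IRQ0] PC=1: INC 2 -> ACC=14
Event 17 (EXEC): [IRQ0] PC=2: IRET -> resume MAIN at PC=5 (depth now 0)
Event 18 (EXEC): [MAIN] PC=5: NOP
Event 19 (EXEC): [MAIN] PC=6: HALT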